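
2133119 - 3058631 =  - 925512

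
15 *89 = 1335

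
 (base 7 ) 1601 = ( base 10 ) 638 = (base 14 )338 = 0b1001111110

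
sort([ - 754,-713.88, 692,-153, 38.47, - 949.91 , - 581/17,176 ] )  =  [ - 949.91,-754  , - 713.88,-153 , - 581/17, 38.47, 176, 692]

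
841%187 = 93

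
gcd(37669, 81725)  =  1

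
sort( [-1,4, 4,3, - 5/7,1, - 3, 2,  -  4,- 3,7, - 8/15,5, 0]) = [ - 4,- 3,-3, - 1 , - 5/7, - 8/15,0,  1,2,3,4,4,5 , 7 ]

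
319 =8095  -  7776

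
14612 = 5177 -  - 9435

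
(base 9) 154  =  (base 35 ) 3p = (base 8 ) 202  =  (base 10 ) 130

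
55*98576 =5421680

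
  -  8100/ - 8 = 2025/2  =  1012.50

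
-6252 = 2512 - 8764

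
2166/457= 2166/457 = 4.74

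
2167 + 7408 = 9575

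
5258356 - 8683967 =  - 3425611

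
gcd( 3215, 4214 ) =1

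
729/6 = 121  +  1/2= 121.50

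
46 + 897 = 943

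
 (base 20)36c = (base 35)132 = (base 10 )1332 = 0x534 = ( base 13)7B6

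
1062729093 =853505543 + 209223550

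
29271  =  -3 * ( - 9757)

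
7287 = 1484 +5803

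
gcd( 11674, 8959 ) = 1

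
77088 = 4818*16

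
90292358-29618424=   60673934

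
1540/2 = 770= 770.00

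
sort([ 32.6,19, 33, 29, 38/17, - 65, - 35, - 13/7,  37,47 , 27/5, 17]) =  [-65, - 35, - 13/7, 38/17, 27/5, 17, 19, 29 , 32.6  ,  33, 37, 47 ]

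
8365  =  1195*7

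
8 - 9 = -1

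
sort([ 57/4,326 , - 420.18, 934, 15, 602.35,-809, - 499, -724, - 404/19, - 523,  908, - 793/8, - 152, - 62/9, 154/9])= [  -  809, - 724, - 523, - 499, - 420.18, - 152,-793/8,-404/19 ,-62/9, 57/4,15,  154/9, 326,  602.35, 908, 934]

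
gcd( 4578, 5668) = 218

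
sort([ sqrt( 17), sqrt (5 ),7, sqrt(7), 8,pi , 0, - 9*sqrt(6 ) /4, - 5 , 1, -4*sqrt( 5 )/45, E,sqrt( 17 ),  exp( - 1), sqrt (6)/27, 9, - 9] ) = [ - 9, - 9*sqrt( 6 ) /4,  -  5,- 4*sqrt(5)/45,  0,sqrt(6)/27,exp ( - 1),1, sqrt(5) , sqrt(7), E,pi , sqrt ( 17 ),sqrt(17 ), 7, 8, 9] 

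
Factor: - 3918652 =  - 2^2*431^1 * 2273^1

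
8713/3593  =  2 + 1527/3593 = 2.42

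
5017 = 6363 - 1346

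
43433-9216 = 34217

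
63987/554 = 115 + 1/2 = 115.50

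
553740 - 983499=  - 429759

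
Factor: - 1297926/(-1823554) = 3^2 * 7^1* 10301^1*911777^( - 1)=648963/911777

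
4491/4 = 1122 + 3/4 = 1122.75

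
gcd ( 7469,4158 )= 77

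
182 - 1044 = -862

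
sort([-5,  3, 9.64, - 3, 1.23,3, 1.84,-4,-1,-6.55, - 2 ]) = [ - 6.55,-5, - 4 ,-3, - 2, - 1, 1.23,1.84, 3,3,9.64]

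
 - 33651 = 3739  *( - 9)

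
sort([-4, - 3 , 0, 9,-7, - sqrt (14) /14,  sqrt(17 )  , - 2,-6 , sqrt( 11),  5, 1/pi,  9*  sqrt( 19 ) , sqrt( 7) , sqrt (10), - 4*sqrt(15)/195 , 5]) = [ - 7, - 6, - 4, - 3, - 2 , - sqrt (14)/14, - 4 * sqrt(15 ) /195,  0 , 1/pi , sqrt( 7),  sqrt ( 10), sqrt( 11), sqrt(17 ) , 5, 5,9,9*sqrt(19)]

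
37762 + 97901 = 135663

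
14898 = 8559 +6339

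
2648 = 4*662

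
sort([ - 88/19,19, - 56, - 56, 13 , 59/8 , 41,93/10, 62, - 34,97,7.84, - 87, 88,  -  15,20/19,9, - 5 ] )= [ - 87, - 56, - 56, - 34, - 15, - 5, - 88/19, 20/19,59/8,7.84,9,93/10, 13,19, 41, 62,88,97] 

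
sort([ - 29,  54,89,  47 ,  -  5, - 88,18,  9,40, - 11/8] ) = [ - 88, -29, - 5, - 11/8,9,18,40 , 47,54, 89 ] 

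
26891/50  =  26891/50= 537.82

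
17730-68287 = -50557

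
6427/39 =6427/39 = 164.79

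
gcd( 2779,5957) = 7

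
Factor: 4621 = 4621^1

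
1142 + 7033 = 8175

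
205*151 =30955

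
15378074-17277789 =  - 1899715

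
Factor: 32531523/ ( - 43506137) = -3^1*17^1*89^(-1 )*488833^( - 1)*637873^1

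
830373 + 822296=1652669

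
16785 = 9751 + 7034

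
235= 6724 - 6489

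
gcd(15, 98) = 1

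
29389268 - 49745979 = -20356711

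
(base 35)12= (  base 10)37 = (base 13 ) 2B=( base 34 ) 13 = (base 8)45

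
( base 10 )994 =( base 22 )214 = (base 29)158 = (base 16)3e2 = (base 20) 29e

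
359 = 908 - 549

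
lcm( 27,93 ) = 837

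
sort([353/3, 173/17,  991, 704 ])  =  [ 173/17, 353/3, 704, 991]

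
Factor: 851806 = 2^1*425903^1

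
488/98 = 4+ 48/49=4.98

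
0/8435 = 0=0.00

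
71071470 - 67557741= 3513729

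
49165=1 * 49165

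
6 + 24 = 30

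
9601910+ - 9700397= - 98487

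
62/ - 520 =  - 31/260 = - 0.12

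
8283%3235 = 1813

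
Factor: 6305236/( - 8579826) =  - 3152618/4289913 = - 2^1* 3^( - 2)*7^1*67^1*109^( - 1 )*3361^1*4373^(-1)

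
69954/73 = 69954/73 = 958.27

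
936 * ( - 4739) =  -4435704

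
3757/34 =110+1/2  =  110.50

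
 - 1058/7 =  - 152 + 6/7 = - 151.14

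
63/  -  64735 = -1 + 64672/64735 = -0.00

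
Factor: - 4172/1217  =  -2^2 * 7^1 * 149^1 * 1217^( - 1)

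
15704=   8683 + 7021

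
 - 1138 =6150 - 7288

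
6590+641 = 7231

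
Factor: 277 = 277^1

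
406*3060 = 1242360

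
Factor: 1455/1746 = 2^(- 1)*3^( - 1)*5^1=5/6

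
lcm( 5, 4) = 20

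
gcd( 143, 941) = 1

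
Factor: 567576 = 2^3 * 3^2*7883^1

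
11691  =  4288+7403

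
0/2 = 0 = 0.00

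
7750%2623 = 2504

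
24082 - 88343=-64261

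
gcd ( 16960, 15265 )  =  5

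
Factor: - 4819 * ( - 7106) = 2^1*11^1*17^1*19^1* 61^1*79^1 = 34243814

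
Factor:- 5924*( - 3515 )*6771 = 2^2*3^1*5^1*19^1*37^2 * 61^1 * 1481^1 = 140991585060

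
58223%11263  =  1908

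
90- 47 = 43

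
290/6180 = 29/618 = 0.05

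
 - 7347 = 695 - 8042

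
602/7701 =602/7701 = 0.08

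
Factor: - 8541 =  - 3^2*13^1 * 73^1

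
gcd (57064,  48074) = 2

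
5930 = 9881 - 3951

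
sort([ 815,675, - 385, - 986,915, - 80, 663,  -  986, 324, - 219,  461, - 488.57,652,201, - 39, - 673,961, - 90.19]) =[ - 986,-986, - 673, - 488.57, - 385,  -  219, - 90.19, - 80,-39,201,324,461,652,663,675,815,915, 961]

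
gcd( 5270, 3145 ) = 85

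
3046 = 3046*1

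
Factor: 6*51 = 2^1*3^2*17^1 = 306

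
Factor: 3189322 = 2^1*1594661^1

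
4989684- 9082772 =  - 4093088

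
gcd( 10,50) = 10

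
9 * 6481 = 58329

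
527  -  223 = 304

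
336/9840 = 7/205 =0.03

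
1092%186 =162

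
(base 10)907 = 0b1110001011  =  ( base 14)48B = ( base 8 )1613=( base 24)1DJ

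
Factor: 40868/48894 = 20434/24447 = 2^1*3^(-1) * 17^1*29^( - 1) * 281^( - 1 )*601^1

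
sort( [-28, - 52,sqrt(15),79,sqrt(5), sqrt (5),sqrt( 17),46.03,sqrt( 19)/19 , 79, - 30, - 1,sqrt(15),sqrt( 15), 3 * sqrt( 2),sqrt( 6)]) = [ - 52, - 30,-28, - 1, sqrt( 19)/19,sqrt(5 ) , sqrt( 5),  sqrt(6 ),sqrt( 15), sqrt ( 15),sqrt(15 ), sqrt( 17 ),3*sqrt(2),46.03, 79, 79] 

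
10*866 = 8660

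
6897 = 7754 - 857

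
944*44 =41536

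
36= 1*36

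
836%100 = 36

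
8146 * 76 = 619096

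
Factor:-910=  -  2^1 *5^1*7^1*13^1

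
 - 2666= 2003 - 4669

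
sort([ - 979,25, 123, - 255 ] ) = [ - 979, - 255 , 25,123 ]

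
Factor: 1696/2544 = 2/3= 2^1*3^( - 1) 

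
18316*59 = 1080644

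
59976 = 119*504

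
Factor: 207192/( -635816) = - 3^1 * 19^( - 1 )*47^ (-1)*97^1 = - 291/893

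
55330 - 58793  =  -3463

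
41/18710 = 41/18710 = 0.00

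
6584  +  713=7297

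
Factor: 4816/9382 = 2^3 * 7^1*43^1*4691^( - 1) = 2408/4691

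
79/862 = 79/862=0.09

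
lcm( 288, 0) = 0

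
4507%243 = 133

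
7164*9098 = 65178072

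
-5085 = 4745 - 9830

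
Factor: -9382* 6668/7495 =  - 2^3*5^ ( - 1)*1499^( - 1)*1667^1 * 4691^1 = - 62559176/7495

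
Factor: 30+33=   63 = 3^2*7^1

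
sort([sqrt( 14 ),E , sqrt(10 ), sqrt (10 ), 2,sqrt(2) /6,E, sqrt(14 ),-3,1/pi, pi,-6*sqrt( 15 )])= [  -  6*sqrt(15 ),-3, sqrt( 2 ) /6, 1/pi, 2,E, E , pi, sqrt (10),sqrt( 10), sqrt(14),  sqrt ( 14) ] 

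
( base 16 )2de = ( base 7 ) 2066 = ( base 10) 734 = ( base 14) 3A6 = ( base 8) 1336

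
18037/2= 9018 + 1/2 = 9018.50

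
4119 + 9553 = 13672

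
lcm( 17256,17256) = 17256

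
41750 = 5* 8350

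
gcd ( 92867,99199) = 1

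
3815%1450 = 915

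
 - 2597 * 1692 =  - 4394124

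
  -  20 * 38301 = -766020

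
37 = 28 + 9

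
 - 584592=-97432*6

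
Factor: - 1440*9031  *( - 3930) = 51108235200 = 2^6*3^3 * 5^2 * 11^1*131^1 *821^1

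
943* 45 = 42435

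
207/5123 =207/5123= 0.04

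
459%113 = 7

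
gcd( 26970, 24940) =290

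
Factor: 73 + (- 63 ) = 10 =2^1*5^1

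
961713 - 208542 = 753171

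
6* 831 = 4986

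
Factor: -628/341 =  - 2^2*11^( - 1)*31^(-1)*157^1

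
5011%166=31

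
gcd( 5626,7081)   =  97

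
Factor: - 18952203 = - 3^1*6317401^1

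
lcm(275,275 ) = 275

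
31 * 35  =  1085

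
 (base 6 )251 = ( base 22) 4F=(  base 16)67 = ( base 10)103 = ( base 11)94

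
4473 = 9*497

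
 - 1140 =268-1408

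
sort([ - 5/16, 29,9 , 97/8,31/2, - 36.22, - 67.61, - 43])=[- 67.61,-43 , - 36.22, - 5/16, 9,97/8,31/2,29]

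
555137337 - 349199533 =205937804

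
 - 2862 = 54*( - 53)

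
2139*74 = 158286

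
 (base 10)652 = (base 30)lm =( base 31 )l1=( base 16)28C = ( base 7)1621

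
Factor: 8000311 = 11^1*19^1*101^1*379^1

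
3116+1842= 4958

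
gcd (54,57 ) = 3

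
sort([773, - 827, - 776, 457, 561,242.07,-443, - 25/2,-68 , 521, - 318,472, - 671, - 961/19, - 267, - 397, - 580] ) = [ - 827,  -  776, - 671, - 580, - 443, - 397, - 318, - 267, - 68,-961/19, - 25/2, 242.07 , 457, 472, 521, 561, 773] 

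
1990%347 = 255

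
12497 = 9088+3409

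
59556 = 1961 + 57595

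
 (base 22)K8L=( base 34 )8ih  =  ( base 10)9877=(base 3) 111112211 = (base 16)2695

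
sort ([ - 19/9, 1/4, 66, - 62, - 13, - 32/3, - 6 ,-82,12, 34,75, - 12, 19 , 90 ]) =[ - 82, - 62, - 13, - 12, - 32/3, - 6, - 19/9, 1/4,12 , 19 , 34, 66, 75, 90]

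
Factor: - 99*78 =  - 7722  =  - 2^1 * 3^3*11^1*13^1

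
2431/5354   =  2431/5354 = 0.45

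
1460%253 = 195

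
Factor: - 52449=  - 3^1 *17483^1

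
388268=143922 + 244346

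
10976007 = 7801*1407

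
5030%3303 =1727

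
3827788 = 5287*724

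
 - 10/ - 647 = 10/647 = 0.02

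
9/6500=9/6500 = 0.00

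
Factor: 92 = 2^2*23^1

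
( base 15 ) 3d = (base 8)72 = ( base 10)58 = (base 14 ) 42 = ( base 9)64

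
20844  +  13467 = 34311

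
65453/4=65453/4 = 16363.25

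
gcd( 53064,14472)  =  4824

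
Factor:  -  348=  - 2^2*3^1* 29^1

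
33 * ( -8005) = -264165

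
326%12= 2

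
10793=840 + 9953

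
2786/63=398/9 = 44.22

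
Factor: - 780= -2^2*3^1*5^1*13^1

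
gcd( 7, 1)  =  1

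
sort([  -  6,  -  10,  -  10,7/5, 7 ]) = [ - 10, - 10,- 6,  7/5,7]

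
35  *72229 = 2528015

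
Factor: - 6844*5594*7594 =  - 2^4*29^1 *59^1*2797^1*3797^1 = - 290738841584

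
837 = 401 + 436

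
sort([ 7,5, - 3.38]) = [ - 3.38,5, 7 ] 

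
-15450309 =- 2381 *6489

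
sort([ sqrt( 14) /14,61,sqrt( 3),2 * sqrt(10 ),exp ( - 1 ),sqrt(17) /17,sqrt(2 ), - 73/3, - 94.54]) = [ - 94.54, - 73/3,sqrt( 17 ) /17,sqrt(14) /14,exp( - 1 ) , sqrt (2), sqrt(3),2*sqrt(  10),61]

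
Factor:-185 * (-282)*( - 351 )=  - 18311670 = -2^1* 3^4*5^1*13^1*37^1 *47^1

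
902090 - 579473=322617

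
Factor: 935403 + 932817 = 2^2*3^2*5^1*97^1*107^1= 1868220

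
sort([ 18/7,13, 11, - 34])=[-34, 18/7, 11, 13]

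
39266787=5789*6783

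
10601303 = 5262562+5338741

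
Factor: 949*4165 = 5^1 *7^2 * 13^1* 17^1*73^1 = 3952585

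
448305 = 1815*247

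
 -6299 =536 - 6835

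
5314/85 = 5314/85=62.52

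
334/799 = 334/799 = 0.42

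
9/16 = 9/16 = 0.56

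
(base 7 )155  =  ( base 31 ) 2r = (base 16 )59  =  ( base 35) 2J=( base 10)89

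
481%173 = 135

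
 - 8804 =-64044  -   - 55240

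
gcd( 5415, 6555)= 285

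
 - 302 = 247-549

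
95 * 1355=128725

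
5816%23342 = 5816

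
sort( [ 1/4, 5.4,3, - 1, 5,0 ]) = [-1,0, 1/4,3, 5,5.4] 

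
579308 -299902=279406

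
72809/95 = 766 + 39/95=766.41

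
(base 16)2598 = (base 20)1414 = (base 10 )9624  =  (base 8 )22630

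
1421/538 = 2 +345/538 = 2.64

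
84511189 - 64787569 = 19723620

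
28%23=5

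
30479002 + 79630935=110109937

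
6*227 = 1362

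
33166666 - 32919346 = 247320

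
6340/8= 1585/2=792.50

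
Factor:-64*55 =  - 2^6 * 5^1 * 11^1  =  - 3520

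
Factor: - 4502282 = -2^1*239^1*9419^1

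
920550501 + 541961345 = 1462511846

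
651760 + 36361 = 688121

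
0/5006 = 0 = 0.00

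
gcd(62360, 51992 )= 8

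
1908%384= 372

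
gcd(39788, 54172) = 116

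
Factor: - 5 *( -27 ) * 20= 2700 = 2^2 * 3^3* 5^2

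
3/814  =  3/814 = 0.00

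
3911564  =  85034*46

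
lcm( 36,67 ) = 2412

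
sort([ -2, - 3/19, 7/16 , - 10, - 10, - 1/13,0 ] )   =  [  -  10, - 10  , - 2,  -  3/19, - 1/13, 0, 7/16]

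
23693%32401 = 23693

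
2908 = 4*727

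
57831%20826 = 16179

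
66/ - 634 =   -  1 + 284/317 = -  0.10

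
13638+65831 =79469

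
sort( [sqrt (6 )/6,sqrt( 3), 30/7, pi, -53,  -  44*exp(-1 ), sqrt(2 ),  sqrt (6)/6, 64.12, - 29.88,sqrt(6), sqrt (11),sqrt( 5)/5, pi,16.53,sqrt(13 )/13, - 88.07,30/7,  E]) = [ - 88.07, - 53, - 29.88,  -  44*exp( - 1 ), sqrt (13)/13, sqrt( 6)/6,sqrt(6)/6, sqrt(5)/5, sqrt (2) , sqrt(3 ), sqrt( 6),E, pi , pi,sqrt (11 ), 30/7, 30/7, 16.53, 64.12 ] 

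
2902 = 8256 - 5354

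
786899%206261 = 168116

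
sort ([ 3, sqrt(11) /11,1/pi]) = [ sqrt( 11)/11 , 1/pi , 3]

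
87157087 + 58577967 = 145735054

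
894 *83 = 74202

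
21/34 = 21/34 = 0.62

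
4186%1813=560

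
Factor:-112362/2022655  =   - 2^1*3^1*5^( - 1 )*61^1*307^1*404531^( -1 )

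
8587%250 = 87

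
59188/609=97 + 115/609 =97.19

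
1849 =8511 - 6662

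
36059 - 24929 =11130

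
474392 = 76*6242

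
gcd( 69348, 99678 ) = 6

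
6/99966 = 1/16661 = 0.00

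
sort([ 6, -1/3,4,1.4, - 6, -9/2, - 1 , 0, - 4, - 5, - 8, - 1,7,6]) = [ - 8, - 6 , - 5, - 9/2, - 4, - 1, - 1 , - 1/3,0,1.4,4,6,6,  7]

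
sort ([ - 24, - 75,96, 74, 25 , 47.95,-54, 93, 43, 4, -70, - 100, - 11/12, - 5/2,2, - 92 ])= [ - 100, - 92,- 75, -70, - 54, - 24, - 5/2,-11/12,2,4,  25, 43, 47.95, 74,93,96 ] 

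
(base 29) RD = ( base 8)1434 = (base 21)1GJ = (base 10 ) 796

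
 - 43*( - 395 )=16985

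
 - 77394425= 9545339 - 86939764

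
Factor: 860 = 2^2*5^1*43^1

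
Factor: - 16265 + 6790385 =6774120 = 2^3*3^2*5^1*31^1*607^1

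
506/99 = 46/9  =  5.11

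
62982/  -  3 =-20994/1  =  -  20994.00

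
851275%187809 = 100039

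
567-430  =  137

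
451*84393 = 38061243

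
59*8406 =495954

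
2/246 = 1/123 =0.01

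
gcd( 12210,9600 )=30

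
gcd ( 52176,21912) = 24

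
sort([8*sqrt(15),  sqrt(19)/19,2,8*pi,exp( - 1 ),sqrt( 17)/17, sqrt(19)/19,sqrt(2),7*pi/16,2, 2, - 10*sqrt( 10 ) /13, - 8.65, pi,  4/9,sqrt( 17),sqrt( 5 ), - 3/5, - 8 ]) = [ - 8.65, -8,-10* sqrt( 10 )/13,-3/5,sqrt(19)/19,  sqrt (19) /19, sqrt(17)/17,exp( - 1 ),  4/9, 7*pi/16, sqrt( 2 ),  2,2,2,sqrt( 5),pi,sqrt( 17 ),8* pi,8 * sqrt(  15)] 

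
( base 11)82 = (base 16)5A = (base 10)90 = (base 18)50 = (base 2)1011010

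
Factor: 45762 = 2^1 *3^1*29^1*263^1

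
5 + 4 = 9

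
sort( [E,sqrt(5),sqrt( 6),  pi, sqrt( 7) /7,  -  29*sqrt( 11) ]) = [ - 29 * sqrt ( 11 ), sqrt(7 )/7,sqrt ( 5), sqrt(6 ),E,pi ] 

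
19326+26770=46096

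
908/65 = 13 +63/65 = 13.97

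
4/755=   4/755=0.01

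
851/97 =8+ 75/97 = 8.77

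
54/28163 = 54/28163 = 0.00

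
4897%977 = 12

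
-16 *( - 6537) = 104592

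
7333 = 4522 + 2811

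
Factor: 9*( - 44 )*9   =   - 3564 = - 2^2*3^4*11^1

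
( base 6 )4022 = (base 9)1175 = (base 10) 878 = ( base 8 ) 1556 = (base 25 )1a3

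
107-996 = - 889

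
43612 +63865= 107477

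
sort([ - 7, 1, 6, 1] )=[ - 7,1, 1,  6] 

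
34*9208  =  313072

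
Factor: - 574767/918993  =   - 3^1*63863^1*306331^( - 1 )  =  -191589/306331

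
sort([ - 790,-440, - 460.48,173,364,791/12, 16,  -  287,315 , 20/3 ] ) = [ - 790, - 460.48, - 440, - 287,20/3,16, 791/12,173, 315, 364 ]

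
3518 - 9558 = -6040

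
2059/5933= 2059/5933= 0.35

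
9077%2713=938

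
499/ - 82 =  - 7 + 75/82 = -6.09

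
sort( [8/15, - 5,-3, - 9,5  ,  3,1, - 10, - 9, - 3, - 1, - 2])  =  [ - 10, - 9, - 9, - 5, - 3, - 3, - 2, - 1 , 8/15, 1,3,5] 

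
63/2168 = 63/2168 = 0.03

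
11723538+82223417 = 93946955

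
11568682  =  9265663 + 2303019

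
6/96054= 1/16009 = 0.00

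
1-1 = 0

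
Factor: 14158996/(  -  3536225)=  - 2^2*5^ (  -  2 )*7^(-1)*11^(  -  2) * 167^(  -  1)*569^1 * 6221^1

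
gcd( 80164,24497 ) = 1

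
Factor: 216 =2^3*3^3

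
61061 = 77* 793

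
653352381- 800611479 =-147259098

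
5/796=5/796 = 0.01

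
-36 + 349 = 313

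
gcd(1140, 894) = 6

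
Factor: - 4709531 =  - 1051^1 * 4481^1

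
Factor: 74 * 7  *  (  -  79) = -40922  =  - 2^1 * 7^1*37^1*79^1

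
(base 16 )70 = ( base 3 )11011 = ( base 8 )160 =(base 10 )112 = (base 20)5C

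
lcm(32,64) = 64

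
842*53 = 44626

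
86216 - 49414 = 36802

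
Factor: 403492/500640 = 2^ ( - 3 )*3^(- 1) *5^(- 1)*7^( - 1)*677^1 = 677/840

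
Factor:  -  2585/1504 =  - 2^(-5 )*5^1*11^1 = - 55/32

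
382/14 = 191/7 = 27.29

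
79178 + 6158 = 85336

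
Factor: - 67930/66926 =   -  33965/33463  =  - 5^1*109^( -1)*307^( -1)*6793^1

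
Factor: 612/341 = 2^2*3^2* 11^ ( - 1 ) * 17^1 * 31^( - 1)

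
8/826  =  4/413 = 0.01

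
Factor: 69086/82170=34543/41085 = 3^( - 2)*5^ ( - 1)*11^( - 1)*83^( - 1 )*34543^1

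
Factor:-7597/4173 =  - 71/39= - 3^( -1) * 13^( - 1 )*71^1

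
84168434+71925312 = 156093746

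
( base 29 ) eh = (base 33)CR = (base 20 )113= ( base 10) 423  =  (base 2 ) 110100111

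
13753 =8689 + 5064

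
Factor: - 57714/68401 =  - 2^1* 3^1*73^( - 1)*937^(-1)*9619^1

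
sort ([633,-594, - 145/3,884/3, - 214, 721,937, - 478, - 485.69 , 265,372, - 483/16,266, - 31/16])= [ - 594 , - 485.69,-478, - 214,- 145/3,-483/16, - 31/16,265,  266,884/3, 372,633,721,937 ]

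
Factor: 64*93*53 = 2^6 * 3^1 * 31^1*53^1 = 315456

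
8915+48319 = 57234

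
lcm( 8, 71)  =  568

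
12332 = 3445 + 8887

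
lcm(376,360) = 16920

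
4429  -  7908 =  - 3479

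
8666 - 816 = 7850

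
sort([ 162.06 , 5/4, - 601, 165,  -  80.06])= [ - 601, - 80.06, 5/4, 162.06,165]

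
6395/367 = 17 + 156/367=17.43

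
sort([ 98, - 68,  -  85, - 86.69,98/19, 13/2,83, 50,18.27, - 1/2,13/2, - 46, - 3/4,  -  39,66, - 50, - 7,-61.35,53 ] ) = [ - 86.69, - 85, -68,-61.35, - 50 ,  -  46,-39, - 7,- 3/4, - 1/2,98/19,13/2,13/2,  18.27,50,53,66,83 , 98] 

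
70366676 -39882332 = 30484344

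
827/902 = 827/902 =0.92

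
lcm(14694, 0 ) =0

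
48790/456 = 24395/228 = 107.00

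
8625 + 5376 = 14001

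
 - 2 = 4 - 6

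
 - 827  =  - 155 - 672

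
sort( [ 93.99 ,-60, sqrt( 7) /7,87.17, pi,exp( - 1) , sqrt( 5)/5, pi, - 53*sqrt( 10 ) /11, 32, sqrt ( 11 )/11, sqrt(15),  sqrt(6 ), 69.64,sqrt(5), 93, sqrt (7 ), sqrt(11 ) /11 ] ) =[ - 60, - 53*sqrt( 10) /11,sqrt( 11) /11, sqrt( 11)/11, exp( - 1 ),sqrt(7) /7, sqrt ( 5) /5,  sqrt(5), sqrt(6), sqrt(7 ), pi, pi,sqrt(15)  ,  32, 69.64, 87.17,93, 93.99 ] 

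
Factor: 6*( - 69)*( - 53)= 21942 = 2^1*3^2 *23^1* 53^1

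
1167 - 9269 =  -  8102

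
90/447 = 30/149= 0.20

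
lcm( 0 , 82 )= 0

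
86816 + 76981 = 163797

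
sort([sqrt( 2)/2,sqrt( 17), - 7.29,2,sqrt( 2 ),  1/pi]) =[ - 7.29,1/pi , sqrt( 2 )/2, sqrt(2 ),2,sqrt (17)]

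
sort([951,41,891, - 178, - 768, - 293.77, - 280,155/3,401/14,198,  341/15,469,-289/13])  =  [ - 768, - 293.77,-280, - 178, - 289/13,341/15,401/14,41,155/3, 198 , 469, 891,951]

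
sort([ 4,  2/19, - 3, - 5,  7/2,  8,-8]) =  [  -  8, - 5, - 3,2/19 , 7/2,4 , 8]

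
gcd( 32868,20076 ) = 12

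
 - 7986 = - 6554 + -1432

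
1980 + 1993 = 3973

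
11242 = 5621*2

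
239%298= 239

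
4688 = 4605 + 83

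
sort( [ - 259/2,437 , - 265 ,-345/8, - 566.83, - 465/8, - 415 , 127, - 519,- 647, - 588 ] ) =[ - 647, - 588 , - 566.83, - 519, - 415, - 265, - 259/2, - 465/8,- 345/8,127, 437]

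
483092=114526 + 368566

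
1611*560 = 902160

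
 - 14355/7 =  - 14355/7 = - 2050.71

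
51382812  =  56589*908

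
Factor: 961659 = 3^3 * 35617^1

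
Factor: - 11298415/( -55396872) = 2^(-3)*3^( -4)*5^1*31^1*53^ (-1)*1613^(  -  1) * 72893^1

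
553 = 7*79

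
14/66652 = 7/33326 = 0.00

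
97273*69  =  6711837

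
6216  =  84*74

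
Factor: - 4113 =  - 3^2*457^1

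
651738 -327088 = 324650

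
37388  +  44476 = 81864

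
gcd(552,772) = 4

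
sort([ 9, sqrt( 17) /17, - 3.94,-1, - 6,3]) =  [ - 6, - 3.94,  -  1, sqrt( 17) /17 , 3, 9 ]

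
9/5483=9/5483  =  0.00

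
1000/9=1000/9=111.11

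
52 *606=31512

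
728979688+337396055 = 1066375743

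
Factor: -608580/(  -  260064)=2^(-3)*5^1*7^1*23^1*43^( - 1) = 805/344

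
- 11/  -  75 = 11/75 = 0.15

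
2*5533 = 11066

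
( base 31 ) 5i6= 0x14f9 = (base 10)5369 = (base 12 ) 3135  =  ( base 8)12371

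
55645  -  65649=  - 10004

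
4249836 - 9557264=-5307428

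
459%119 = 102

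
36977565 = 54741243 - 17763678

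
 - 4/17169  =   - 4/17169 = -  0.00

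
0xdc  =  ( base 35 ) 6a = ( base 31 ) 73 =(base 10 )220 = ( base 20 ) b0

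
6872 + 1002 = 7874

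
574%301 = 273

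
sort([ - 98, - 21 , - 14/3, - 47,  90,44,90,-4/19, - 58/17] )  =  [ - 98, - 47, - 21, - 14/3,  -  58/17, - 4/19,44,90,90]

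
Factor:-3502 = -2^1*17^1*103^1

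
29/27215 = 29/27215 = 0.00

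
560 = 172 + 388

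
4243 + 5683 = 9926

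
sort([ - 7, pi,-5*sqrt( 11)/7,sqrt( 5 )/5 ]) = [-7, - 5*sqrt( 11)/7, sqrt( 5 ) /5, pi ] 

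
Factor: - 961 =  - 31^2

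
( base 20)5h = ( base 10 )117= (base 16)75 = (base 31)3o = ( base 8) 165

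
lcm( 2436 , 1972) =41412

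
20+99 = 119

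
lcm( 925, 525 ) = 19425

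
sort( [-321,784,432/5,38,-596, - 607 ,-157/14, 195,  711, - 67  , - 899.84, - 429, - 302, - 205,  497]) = [-899.84, - 607,-596,-429, - 321, - 302, - 205, - 67, - 157/14, 38,432/5,195, 497,711,784 ] 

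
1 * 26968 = 26968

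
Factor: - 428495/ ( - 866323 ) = 5^1*43^1*281^( - 1)*1993^1*3083^(  -  1 )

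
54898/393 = 139+271/393= 139.69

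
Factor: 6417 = 3^2*23^1*31^1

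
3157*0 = 0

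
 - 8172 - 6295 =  - 14467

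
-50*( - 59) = 2950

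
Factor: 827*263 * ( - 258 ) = -2^1 *3^1*43^1 * 263^1*827^1 = - 56115258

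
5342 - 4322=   1020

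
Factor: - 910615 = - 5^1*182123^1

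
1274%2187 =1274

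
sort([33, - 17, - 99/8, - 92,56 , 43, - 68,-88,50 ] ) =[-92, - 88,- 68,-17, - 99/8,33,43,50,56]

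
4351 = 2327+2024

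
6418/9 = 6418/9 = 713.11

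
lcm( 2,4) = 4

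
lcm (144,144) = 144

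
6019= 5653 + 366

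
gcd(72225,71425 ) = 25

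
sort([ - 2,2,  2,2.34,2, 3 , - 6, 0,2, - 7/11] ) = [-6, - 2 , - 7/11, 0,2,2,2, 2,2.34, 3 ] 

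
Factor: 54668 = 2^2*79^1*173^1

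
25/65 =5/13 = 0.38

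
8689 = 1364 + 7325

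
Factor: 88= 2^3*11^1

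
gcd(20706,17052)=1218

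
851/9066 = 851/9066 = 0.09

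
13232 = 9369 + 3863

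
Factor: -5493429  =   - 3^2*599^1 *1019^1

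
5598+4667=10265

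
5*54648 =273240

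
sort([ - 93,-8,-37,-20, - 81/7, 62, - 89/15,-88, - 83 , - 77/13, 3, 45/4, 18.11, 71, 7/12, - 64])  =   [-93,-88,-83,  -  64,  -  37 ,-20, - 81/7,-8,  -  89/15, - 77/13,7/12,3, 45/4,18.11, 62,71] 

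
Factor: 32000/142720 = 2^1*5^2* 223^(-1) = 50/223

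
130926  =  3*43642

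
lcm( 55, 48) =2640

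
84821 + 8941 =93762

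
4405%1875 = 655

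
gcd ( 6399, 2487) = 3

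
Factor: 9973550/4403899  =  2^1*5^2*151^1*229^(-1 )*1321^1*19231^( - 1)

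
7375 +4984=12359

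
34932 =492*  71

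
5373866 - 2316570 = 3057296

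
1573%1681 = 1573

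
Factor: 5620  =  2^2 * 5^1* 281^1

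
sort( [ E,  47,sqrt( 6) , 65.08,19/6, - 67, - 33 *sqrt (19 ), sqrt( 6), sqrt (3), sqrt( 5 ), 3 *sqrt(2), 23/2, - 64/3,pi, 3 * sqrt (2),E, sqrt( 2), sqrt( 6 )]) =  [ - 33 * sqrt( 19), - 67,  -  64/3, sqrt( 2 ), sqrt( 3 ) , sqrt( 5), sqrt( 6), sqrt( 6 ), sqrt( 6), E,E, pi, 19/6,  3 * sqrt( 2 ) , 3 * sqrt( 2),  23/2, 47, 65.08]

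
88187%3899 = 2409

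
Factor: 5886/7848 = 3/4 = 2^( - 2 )*3^1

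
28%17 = 11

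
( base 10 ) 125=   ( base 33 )3q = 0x7d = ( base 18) 6H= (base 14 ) 8d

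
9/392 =9/392 = 0.02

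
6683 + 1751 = 8434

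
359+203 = 562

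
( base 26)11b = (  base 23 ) 180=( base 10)713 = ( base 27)QB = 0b1011001001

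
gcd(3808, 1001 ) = 7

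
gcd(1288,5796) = 644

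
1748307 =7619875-5871568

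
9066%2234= 130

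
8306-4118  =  4188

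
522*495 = 258390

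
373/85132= 373/85132=0.00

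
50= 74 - 24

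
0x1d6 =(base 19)15E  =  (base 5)3340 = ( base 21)118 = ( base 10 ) 470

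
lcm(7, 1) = 7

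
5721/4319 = 5721/4319 = 1.32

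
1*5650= 5650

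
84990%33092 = 18806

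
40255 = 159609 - 119354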